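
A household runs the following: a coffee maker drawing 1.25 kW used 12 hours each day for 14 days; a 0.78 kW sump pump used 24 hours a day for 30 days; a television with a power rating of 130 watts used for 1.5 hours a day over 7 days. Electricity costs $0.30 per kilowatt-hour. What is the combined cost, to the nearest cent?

coffee maker: Runtime = 12 h/day × 14 days = 168 h
coffee maker: 1.25 kW × 168 h = 210 kWh
sump pump: Runtime = 24 h × 30 = 720 h
sump pump: 0.78 kW × 720 h = 561.6 kWh
television: Runtime = 1.5 h/day × 7 days = 10.5 h
television: 0.13 kW × 10.5 h = 1.365 kWh
Total energy = 772.965 kWh
Cost = 772.965 × $0.30 = $231.89

$231.89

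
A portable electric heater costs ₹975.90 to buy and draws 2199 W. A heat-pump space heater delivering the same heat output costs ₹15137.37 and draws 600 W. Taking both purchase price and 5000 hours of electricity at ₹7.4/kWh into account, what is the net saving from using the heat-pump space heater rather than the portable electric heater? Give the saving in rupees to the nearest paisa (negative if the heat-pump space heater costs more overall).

portable electric heater: ₹975.90 + (2199/1000) kW × 5000 h × ₹7.4 = ₹975.90 + ₹81363 = ₹82338.9
heat-pump space heater: ₹15137.37 + (600/1000) kW × 5000 h × ₹7.4 = ₹15137.37 + ₹22200 = ₹37337.37
Saving = ₹82338.9 − ₹37337.37 = ₹45001.53

₹45001.53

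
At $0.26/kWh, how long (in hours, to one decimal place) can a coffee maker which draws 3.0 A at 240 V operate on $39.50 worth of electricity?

211.0 h

Power = 3.0 A × 240 V = 720 W = 0.72 kW
Energy available = $39.50 ÷ $0.26/kWh = 151.9231 kWh
Hours = 151.9231 kWh ÷ 0.72 kW = 211.0 h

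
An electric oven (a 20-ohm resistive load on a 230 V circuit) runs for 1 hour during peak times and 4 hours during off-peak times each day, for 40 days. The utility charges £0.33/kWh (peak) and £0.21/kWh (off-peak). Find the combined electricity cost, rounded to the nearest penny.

Power = V²/R = 230²/20 = 2645 W = 2.645 kW
Peak energy = 2.645 kW × 1 h × 40 = 105.8 kWh
Off-peak energy = 2.645 kW × 4 h × 40 = 423.2 kWh
Cost = 105.8 × £0.33 + 423.2 × £0.21 = £34.914 + £88.872 = £123.79

£123.79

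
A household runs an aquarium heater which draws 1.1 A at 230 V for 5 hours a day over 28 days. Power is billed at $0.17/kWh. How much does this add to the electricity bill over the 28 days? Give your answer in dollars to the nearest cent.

Power = 1.1 A × 230 V = 253 W = 0.253 kW
Runtime = 5 h/day × 28 days = 140 h
Energy = 0.253 kW × 140 h = 35.42 kWh
Cost = 35.42 kWh × $0.17/kWh = $6.02

$6.02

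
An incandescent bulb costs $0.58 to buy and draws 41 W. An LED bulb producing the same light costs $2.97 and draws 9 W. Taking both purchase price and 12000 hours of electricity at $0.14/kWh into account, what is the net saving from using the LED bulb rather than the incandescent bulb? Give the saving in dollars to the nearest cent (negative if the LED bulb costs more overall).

$51.37

incandescent bulb: $0.58 + (41/1000) kW × 12000 h × $0.14 = $0.58 + $68.88 = $69.46
LED bulb: $2.97 + (9/1000) kW × 12000 h × $0.14 = $2.97 + $15.12 = $18.09
Saving = $69.46 − $18.09 = $51.37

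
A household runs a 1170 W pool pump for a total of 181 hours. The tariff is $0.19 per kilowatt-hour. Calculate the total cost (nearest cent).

$40.24

Energy = 1.17 kW × 181 h = 211.77 kWh
Cost = 211.77 kWh × $0.19/kWh = $40.24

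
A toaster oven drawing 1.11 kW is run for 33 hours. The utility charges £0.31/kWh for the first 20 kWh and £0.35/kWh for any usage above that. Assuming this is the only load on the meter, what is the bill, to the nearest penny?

Energy = 1.11 kW × 33 h = 36.63 kWh
Tier 1 (0–20 kWh): 20 × £0.31 = £6.2
Above 20 kWh: 16.63 × £0.35 = £5.8205
Bill = £12.02

£12.02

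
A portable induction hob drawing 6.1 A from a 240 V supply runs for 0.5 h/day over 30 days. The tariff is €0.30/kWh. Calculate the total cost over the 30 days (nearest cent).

€6.59

Power = 6.1 A × 240 V = 1464 W = 1.464 kW
Runtime = 0.5 h/day × 30 days = 15 h
Energy = 1.464 kW × 15 h = 21.96 kWh
Cost = 21.96 kWh × €0.30/kWh = €6.59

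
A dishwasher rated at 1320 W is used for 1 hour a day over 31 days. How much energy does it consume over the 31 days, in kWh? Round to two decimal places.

Runtime = 1 h/day × 31 days = 31 h
Energy = 1.32 kW × 31 h = 40.92 kWh

40.92 kWh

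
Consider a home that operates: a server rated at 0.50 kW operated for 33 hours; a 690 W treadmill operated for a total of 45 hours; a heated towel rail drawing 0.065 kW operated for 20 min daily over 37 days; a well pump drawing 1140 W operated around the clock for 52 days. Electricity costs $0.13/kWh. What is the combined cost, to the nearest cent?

$191.24

server: 0.5 kW × 33 h = 16.5 kWh
treadmill: 0.69 kW × 45 h = 31.05 kWh
heated towel rail: Runtime = 20 min × 37 = 740 min = 12.333333… h
heated towel rail: 0.065 kW × 12.333333… h = 0.801666… kWh
well pump: Runtime = 24 h × 52 = 1248 h
well pump: 1.14 kW × 1248 h = 1422.72 kWh
Total energy = 1471.071666… kWh
Cost = 1471.071666… × $0.13 = $191.24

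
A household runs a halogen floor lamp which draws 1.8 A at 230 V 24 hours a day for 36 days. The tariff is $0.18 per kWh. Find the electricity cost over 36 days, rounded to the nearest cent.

$64.39

Power = 1.8 A × 230 V = 414 W = 0.414 kW
Runtime = 24 h × 36 = 864 h
Energy = 0.414 kW × 864 h = 357.696 kWh
Cost = 357.696 kWh × $0.18/kWh = $64.39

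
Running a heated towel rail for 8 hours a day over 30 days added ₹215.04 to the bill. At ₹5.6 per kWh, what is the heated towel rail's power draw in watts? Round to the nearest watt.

160 W

Energy = ₹215.04 ÷ ₹5.6/kWh = 38.4 kWh
Runtime = 8 h/day × 30 days = 240 h
Power = 38.4 kWh ÷ 240 h = 0.16 kW = 160 W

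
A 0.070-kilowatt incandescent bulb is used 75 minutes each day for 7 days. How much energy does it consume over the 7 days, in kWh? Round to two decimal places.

Runtime = 75 min × 7 = 525 min = 8.75 h
Energy = 0.07 kW × 8.75 h = 0.6125 kWh ≈ 0.61 kWh

0.61 kWh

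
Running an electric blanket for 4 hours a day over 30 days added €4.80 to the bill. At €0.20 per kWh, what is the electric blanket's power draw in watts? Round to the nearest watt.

Energy = €4.80 ÷ €0.20/kWh = 24 kWh
Runtime = 4 h/day × 30 days = 120 h
Power = 24 kWh ÷ 120 h = 0.2 kW = 200 W

200 W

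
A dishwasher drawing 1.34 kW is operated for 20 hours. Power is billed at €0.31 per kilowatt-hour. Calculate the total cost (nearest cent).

€8.31

Energy = 1.34 kW × 20 h = 26.8 kWh
Cost = 26.8 kWh × €0.31/kWh = €8.31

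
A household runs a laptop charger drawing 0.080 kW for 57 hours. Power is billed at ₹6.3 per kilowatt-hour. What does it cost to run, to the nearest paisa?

₹28.73

Energy = 0.08 kW × 57 h = 4.56 kWh
Cost = 4.56 kWh × ₹6.3/kWh = ₹28.73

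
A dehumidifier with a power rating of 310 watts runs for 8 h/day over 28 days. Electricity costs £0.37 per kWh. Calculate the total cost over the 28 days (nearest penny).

£25.69

Runtime = 8 h/day × 28 days = 224 h
Energy = 0.31 kW × 224 h = 69.44 kWh
Cost = 69.44 kWh × £0.37/kWh = £25.69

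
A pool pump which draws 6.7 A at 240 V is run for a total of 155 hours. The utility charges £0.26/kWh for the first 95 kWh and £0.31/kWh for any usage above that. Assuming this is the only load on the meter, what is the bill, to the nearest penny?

£72.51

Power = 6.7 A × 240 V = 1608 W = 1.608 kW
Energy = 1.608 kW × 155 h = 249.24 kWh
Tier 1 (0–95 kWh): 95 × £0.26 = £24.7
Above 95 kWh: 154.24 × £0.31 = £47.8144
Bill = £72.51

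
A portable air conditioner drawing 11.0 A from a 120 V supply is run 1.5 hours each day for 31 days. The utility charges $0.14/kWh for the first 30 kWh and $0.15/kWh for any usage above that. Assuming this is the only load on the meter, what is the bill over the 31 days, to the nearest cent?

Power = 11.0 A × 120 V = 1320 W = 1.32 kW
Runtime = 1.5 h/day × 31 days = 46.5 h
Energy = 1.32 kW × 46.5 h = 61.38 kWh
Tier 1 (0–30 kWh): 30 × $0.14 = $4.2
Above 30 kWh: 31.38 × $0.15 = $4.707
Bill = $8.91

$8.91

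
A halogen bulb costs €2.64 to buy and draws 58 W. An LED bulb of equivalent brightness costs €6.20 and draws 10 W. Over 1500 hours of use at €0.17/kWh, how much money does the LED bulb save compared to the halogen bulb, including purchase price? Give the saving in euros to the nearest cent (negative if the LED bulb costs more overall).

€8.68

halogen bulb: €2.64 + (58/1000) kW × 1500 h × €0.17 = €2.64 + €14.79 = €17.43
LED bulb: €6.20 + (10/1000) kW × 1500 h × €0.17 = €6.20 + €2.55 = €8.75
Saving = €17.43 − €8.75 = €8.68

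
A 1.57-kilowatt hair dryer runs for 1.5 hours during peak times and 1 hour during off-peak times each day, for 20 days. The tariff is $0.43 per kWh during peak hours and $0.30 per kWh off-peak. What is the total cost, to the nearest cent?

$29.67

Peak energy = 1.57 kW × 1.5 h × 20 = 47.1 kWh
Off-peak energy = 1.57 kW × 1 h × 20 = 31.4 kWh
Cost = 47.1 × $0.43 + 31.4 × $0.30 = $20.253 + $9.42 = $29.67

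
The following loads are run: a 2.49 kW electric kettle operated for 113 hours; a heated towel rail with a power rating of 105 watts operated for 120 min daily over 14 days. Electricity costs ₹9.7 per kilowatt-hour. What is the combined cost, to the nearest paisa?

electric kettle: 2.49 kW × 113 h = 281.37 kWh
heated towel rail: Runtime = 120 min × 14 = 1680 min = 28 h
heated towel rail: 0.105 kW × 28 h = 2.94 kWh
Total energy = 284.31 kWh
Cost = 284.31 × ₹9.7 = ₹2757.81

₹2757.81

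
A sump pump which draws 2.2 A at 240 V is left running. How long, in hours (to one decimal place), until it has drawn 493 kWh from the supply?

933.7 h

Power = 2.2 A × 240 V = 528 W = 0.528 kW
Hours = 493 kWh ÷ 0.528 kW = 933.7 h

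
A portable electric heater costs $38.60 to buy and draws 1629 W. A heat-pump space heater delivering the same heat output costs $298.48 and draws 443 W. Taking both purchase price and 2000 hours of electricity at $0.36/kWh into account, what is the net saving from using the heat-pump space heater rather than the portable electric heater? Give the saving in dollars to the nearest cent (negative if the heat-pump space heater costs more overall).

portable electric heater: $38.60 + (1629/1000) kW × 2000 h × $0.36 = $38.60 + $1172.88 = $1211.48
heat-pump space heater: $298.48 + (443/1000) kW × 2000 h × $0.36 = $298.48 + $318.96 = $617.44
Saving = $1211.48 − $617.44 = $594.04

$594.04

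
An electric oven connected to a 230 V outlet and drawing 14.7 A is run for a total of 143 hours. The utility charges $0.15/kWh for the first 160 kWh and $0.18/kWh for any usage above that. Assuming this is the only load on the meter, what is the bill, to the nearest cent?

Power = 14.7 A × 230 V = 3381 W = 3.381 kW
Energy = 3.381 kW × 143 h = 483.483 kWh
Tier 1 (0–160 kWh): 160 × $0.15 = $24
Above 160 kWh: 323.483 × $0.18 = $58.22694
Bill = $82.23

$82.23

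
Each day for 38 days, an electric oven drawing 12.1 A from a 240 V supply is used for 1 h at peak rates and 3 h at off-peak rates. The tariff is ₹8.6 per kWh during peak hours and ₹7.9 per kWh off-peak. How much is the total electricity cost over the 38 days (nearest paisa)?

Power = 12.1 A × 240 V = 2904 W = 2.904 kW
Peak energy = 2.904 kW × 1 h × 38 = 110.352 kWh
Off-peak energy = 2.904 kW × 3 h × 38 = 331.056 kWh
Cost = 110.352 × ₹8.6 + 331.056 × ₹7.9 = ₹949.0272 + ₹2615.3424 = ₹3564.37

₹3564.37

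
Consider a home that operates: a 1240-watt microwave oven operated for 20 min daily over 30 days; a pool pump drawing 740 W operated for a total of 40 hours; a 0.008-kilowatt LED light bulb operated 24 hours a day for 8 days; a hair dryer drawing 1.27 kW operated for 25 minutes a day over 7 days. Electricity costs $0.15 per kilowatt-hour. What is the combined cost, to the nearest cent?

microwave oven: Runtime = 20 min × 30 = 600 min = 10 h
microwave oven: 1.24 kW × 10 h = 12.4 kWh
pool pump: 0.74 kW × 40 h = 29.6 kWh
LED light bulb: Runtime = 24 h × 8 = 192 h
LED light bulb: 0.008 kW × 192 h = 1.536 kWh
hair dryer: Runtime = 25 min × 7 = 175 min = 2.916666… h
hair dryer: 1.27 kW × 2.916666… h = 3.704166… kWh
Total energy = 47.240166… kWh
Cost = 47.240166… × $0.15 = $7.09

$7.09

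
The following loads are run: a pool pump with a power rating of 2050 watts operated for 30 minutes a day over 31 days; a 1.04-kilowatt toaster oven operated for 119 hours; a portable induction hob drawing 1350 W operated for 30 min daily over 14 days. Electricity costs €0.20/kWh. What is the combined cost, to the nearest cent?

€33.00

pool pump: Runtime = 30 min × 31 = 930 min = 15.5 h
pool pump: 2.05 kW × 15.5 h = 31.775 kWh
toaster oven: 1.04 kW × 119 h = 123.76 kWh
portable induction hob: Runtime = 30 min × 14 = 420 min = 7 h
portable induction hob: 1.35 kW × 7 h = 9.45 kWh
Total energy = 164.985 kWh
Cost = 164.985 × €0.20 = €33.00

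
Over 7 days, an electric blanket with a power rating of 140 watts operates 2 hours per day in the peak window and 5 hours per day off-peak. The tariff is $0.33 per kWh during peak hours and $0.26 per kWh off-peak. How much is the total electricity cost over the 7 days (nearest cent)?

Peak energy = 0.14 kW × 2 h × 7 = 1.96 kWh
Off-peak energy = 0.14 kW × 5 h × 7 = 4.9 kWh
Cost = 1.96 × $0.33 + 4.9 × $0.26 = $0.6468 + $1.274 = $1.92

$1.92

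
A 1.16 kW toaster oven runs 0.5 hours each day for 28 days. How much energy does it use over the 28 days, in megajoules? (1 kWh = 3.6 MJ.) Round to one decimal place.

Runtime = 0.5 h/day × 28 days = 14 h
Energy = 1.16 kW × 14 h = 16.24 kWh
= 16.24 × 3.6 MJ = 58.5 MJ

58.5 MJ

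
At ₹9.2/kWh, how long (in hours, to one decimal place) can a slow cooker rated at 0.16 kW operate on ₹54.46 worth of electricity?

37.0 h

Energy available = ₹54.46 ÷ ₹9.2/kWh = 5.9196 kWh
Hours = 5.9196 kWh ÷ 0.16 kW = 37.0 h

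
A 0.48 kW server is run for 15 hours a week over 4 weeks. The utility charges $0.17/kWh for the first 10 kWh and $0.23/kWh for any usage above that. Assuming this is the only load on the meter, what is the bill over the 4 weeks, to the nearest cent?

Runtime = 15 h/week × 4 weeks = 60 h
Energy = 0.48 kW × 60 h = 28.8 kWh
Tier 1 (0–10 kWh): 10 × $0.17 = $1.7
Above 10 kWh: 18.8 × $0.23 = $4.324
Bill = $6.02

$6.02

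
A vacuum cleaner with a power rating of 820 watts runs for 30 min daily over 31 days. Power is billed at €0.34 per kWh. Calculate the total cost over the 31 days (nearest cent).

€4.32

Runtime = 30 min × 31 = 930 min = 15.5 h
Energy = 0.82 kW × 15.5 h = 12.71 kWh
Cost = 12.71 kWh × €0.34/kWh = €4.32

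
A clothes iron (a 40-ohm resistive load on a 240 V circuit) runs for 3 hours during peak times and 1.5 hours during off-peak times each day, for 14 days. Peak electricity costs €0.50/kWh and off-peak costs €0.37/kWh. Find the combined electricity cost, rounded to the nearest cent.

€41.43

Power = V²/R = 240²/40 = 1440 W = 1.44 kW
Peak energy = 1.44 kW × 3 h × 14 = 60.48 kWh
Off-peak energy = 1.44 kW × 1.5 h × 14 = 30.24 kWh
Cost = 60.48 × €0.50 + 30.24 × €0.37 = €30.24 + €11.1888 = €41.43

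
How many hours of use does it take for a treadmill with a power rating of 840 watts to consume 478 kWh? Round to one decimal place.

569.0 h

Hours = 478 kWh ÷ 0.84 kW = 569.0 h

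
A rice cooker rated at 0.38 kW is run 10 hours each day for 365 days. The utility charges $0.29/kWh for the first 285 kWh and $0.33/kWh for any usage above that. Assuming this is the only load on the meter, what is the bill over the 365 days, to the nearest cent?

Runtime = 10 h/day × 365 days = 3650 h
Energy = 0.38 kW × 3650 h = 1387 kWh
Tier 1 (0–285 kWh): 285 × $0.29 = $82.65
Above 285 kWh: 1102 × $0.33 = $363.66
Bill = $446.31

$446.31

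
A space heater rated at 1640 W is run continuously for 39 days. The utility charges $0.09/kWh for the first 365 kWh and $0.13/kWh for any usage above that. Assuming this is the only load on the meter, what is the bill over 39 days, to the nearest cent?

$184.96

Runtime = 24 h × 39 = 936 h
Energy = 1.64 kW × 936 h = 1535.04 kWh
Tier 1 (0–365 kWh): 365 × $0.09 = $32.85
Above 365 kWh: 1170.04 × $0.13 = $152.1052
Bill = $184.96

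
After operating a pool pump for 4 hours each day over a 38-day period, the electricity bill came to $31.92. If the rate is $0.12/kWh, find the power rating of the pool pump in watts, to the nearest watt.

1750 W

Energy = $31.92 ÷ $0.12/kWh = 266 kWh
Runtime = 4 h/day × 38 days = 152 h
Power = 266 kWh ÷ 152 h = 1.75 kW = 1750 W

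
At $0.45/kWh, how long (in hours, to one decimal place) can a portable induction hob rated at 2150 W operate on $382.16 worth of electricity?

Energy available = $382.16 ÷ $0.45/kWh = 849.2444 kWh
Hours = 849.2444 kWh ÷ 2.15 kW = 395.0 h

395.0 h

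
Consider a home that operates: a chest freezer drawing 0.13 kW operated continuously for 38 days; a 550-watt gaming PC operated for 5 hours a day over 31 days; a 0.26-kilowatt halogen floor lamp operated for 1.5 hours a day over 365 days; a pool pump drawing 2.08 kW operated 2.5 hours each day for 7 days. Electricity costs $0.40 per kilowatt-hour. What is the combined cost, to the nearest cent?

$153.02

chest freezer: Runtime = 24 h × 38 = 912 h
chest freezer: 0.13 kW × 912 h = 118.56 kWh
gaming PC: Runtime = 5 h/day × 31 days = 155 h
gaming PC: 0.55 kW × 155 h = 85.25 kWh
halogen floor lamp: Runtime = 1.5 h/day × 365 days = 547.5 h
halogen floor lamp: 0.26 kW × 547.5 h = 142.35 kWh
pool pump: Runtime = 2.5 h/day × 7 days = 17.5 h
pool pump: 2.08 kW × 17.5 h = 36.4 kWh
Total energy = 382.56 kWh
Cost = 382.56 × $0.40 = $153.02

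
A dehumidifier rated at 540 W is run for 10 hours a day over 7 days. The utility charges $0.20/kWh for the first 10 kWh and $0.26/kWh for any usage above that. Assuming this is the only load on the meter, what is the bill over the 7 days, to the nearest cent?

Runtime = 10 h/day × 7 days = 70 h
Energy = 0.54 kW × 70 h = 37.8 kWh
Tier 1 (0–10 kWh): 10 × $0.20 = $2
Above 10 kWh: 27.8 × $0.26 = $7.228
Bill = $9.23

$9.23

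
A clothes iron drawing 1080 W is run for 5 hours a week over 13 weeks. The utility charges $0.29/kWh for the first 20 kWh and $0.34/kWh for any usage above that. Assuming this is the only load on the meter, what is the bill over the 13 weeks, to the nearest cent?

$22.87

Runtime = 5 h/week × 13 weeks = 65 h
Energy = 1.08 kW × 65 h = 70.2 kWh
Tier 1 (0–20 kWh): 20 × $0.29 = $5.8
Above 20 kWh: 50.2 × $0.34 = $17.068
Bill = $22.87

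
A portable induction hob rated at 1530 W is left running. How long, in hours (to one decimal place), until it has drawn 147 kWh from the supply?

Hours = 147 kWh ÷ 1.53 kW = 96.1 h

96.1 h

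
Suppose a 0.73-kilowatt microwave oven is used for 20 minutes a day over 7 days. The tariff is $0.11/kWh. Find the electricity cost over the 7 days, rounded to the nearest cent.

Runtime = 20 min × 7 = 140 min = 2.333333… h
Energy = 0.73 kW × 2.333333… h = 1.703333… kWh
Cost = 1.703333… kWh × $0.11/kWh = $0.19

$0.19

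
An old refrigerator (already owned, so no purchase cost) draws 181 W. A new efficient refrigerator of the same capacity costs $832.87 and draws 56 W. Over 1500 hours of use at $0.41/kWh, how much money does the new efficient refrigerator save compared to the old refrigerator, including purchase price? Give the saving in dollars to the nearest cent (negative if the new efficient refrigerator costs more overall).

-$756.00

old refrigerator: $0.00 + (181/1000) kW × 1500 h × $0.41 = $0.00 + $111.315 = $111.315
new efficient refrigerator: $832.87 + (56/1000) kW × 1500 h × $0.41 = $832.87 + $34.44 = $867.31
Saving = $111.315 − $867.31 = −$755.995 → -$756.00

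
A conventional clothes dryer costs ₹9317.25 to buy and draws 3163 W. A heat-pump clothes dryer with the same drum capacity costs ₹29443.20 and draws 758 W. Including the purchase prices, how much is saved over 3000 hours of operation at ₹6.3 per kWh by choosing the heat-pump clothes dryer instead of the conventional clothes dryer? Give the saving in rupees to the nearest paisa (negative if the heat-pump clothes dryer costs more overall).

conventional clothes dryer: ₹9317.25 + (3163/1000) kW × 3000 h × ₹6.3 = ₹9317.25 + ₹59780.7 = ₹69097.95
heat-pump clothes dryer: ₹29443.20 + (758/1000) kW × 3000 h × ₹6.3 = ₹29443.20 + ₹14326.2 = ₹43769.4
Saving = ₹69097.95 − ₹43769.4 = ₹25328.55

₹25328.55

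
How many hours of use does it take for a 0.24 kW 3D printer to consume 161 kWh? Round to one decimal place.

670.8 h

Hours = 161 kWh ÷ 0.24 kW = 670.8 h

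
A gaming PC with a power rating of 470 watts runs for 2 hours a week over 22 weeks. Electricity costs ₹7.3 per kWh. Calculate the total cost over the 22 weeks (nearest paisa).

Runtime = 2 h/week × 22 weeks = 44 h
Energy = 0.47 kW × 44 h = 20.68 kWh
Cost = 20.68 kWh × ₹7.3/kWh = ₹150.96

₹150.96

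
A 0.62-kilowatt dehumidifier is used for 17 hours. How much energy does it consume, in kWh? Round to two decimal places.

10.54 kWh

Energy = 0.62 kW × 17 h = 10.54 kWh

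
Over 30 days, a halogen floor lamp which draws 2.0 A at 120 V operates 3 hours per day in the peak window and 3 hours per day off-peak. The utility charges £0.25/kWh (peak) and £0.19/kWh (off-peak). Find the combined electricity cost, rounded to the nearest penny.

Power = 2.0 A × 120 V = 240 W = 0.24 kW
Peak energy = 0.24 kW × 3 h × 30 = 21.6 kWh
Off-peak energy = 0.24 kW × 3 h × 30 = 21.6 kWh
Cost = 21.6 × £0.25 + 21.6 × £0.19 = £5.4 + £4.104 = £9.50

£9.50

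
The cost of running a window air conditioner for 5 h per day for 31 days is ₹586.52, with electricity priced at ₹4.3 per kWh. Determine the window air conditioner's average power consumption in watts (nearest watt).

Energy = ₹586.52 ÷ ₹4.3/kWh = 136.4 kWh
Runtime = 5 h/day × 31 days = 155 h
Power = 136.4 kWh ÷ 155 h = 0.88 kW = 880 W

880 W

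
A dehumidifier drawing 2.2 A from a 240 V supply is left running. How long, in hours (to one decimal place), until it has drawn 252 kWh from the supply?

477.3 h

Power = 2.2 A × 240 V = 528 W = 0.528 kW
Hours = 252 kWh ÷ 0.528 kW = 477.3 h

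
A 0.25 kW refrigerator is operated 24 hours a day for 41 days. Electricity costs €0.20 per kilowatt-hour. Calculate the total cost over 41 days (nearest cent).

€49.20

Runtime = 24 h × 41 = 984 h
Energy = 0.25 kW × 984 h = 246 kWh
Cost = 246 kWh × €0.20/kWh = €49.20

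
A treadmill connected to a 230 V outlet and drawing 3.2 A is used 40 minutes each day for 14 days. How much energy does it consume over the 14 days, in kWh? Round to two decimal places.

6.87 kWh

Power = 3.2 A × 230 V = 736 W = 0.736 kW
Runtime = 40 min × 14 = 560 min = 9.333333… h
Energy = 0.736 kW × 9.333333… h = 6.869333… kWh ≈ 6.87 kWh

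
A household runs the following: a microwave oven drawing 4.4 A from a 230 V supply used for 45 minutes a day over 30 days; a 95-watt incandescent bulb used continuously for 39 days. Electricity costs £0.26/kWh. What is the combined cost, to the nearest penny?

microwave oven: Power = 4.4 A × 230 V = 1012 W = 1.012 kW
microwave oven: Runtime = 45 min × 30 = 1350 min = 22.5 h
microwave oven: 1.012 kW × 22.5 h = 22.77 kWh
incandescent bulb: Runtime = 24 h × 39 = 936 h
incandescent bulb: 0.095 kW × 936 h = 88.92 kWh
Total energy = 111.69 kWh
Cost = 111.69 × £0.26 = £29.04

£29.04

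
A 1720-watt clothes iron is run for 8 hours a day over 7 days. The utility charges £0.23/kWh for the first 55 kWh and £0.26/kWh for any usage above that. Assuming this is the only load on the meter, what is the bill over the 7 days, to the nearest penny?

Runtime = 8 h/day × 7 days = 56 h
Energy = 1.72 kW × 56 h = 96.32 kWh
Tier 1 (0–55 kWh): 55 × £0.23 = £12.65
Above 55 kWh: 41.32 × £0.26 = £10.7432
Bill = £23.39

£23.39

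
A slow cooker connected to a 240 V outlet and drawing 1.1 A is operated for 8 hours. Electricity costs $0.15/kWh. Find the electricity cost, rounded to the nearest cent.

$0.32

Power = 1.1 A × 240 V = 264 W = 0.264 kW
Energy = 0.264 kW × 8 h = 2.112 kWh
Cost = 2.112 kWh × $0.15/kWh = $0.32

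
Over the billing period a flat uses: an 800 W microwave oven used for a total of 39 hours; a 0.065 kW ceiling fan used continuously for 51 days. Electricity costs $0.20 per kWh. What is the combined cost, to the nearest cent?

microwave oven: 0.8 kW × 39 h = 31.2 kWh
ceiling fan: Runtime = 24 h × 51 = 1224 h
ceiling fan: 0.065 kW × 1224 h = 79.56 kWh
Total energy = 110.76 kWh
Cost = 110.76 × $0.20 = $22.15

$22.15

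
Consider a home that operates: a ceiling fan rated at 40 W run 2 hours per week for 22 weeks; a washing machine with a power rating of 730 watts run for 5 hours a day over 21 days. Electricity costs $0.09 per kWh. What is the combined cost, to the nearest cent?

ceiling fan: Runtime = 2 h/week × 22 weeks = 44 h
ceiling fan: 0.04 kW × 44 h = 1.76 kWh
washing machine: Runtime = 5 h/day × 21 days = 105 h
washing machine: 0.73 kW × 105 h = 76.65 kWh
Total energy = 78.41 kWh
Cost = 78.41 × $0.09 = $7.06

$7.06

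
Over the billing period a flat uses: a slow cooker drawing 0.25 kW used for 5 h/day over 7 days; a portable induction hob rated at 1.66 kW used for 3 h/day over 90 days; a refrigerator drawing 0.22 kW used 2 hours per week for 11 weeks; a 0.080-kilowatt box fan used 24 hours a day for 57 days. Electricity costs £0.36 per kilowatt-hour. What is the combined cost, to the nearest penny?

slow cooker: Runtime = 5 h/day × 7 days = 35 h
slow cooker: 0.25 kW × 35 h = 8.75 kWh
portable induction hob: Runtime = 3 h/day × 90 days = 270 h
portable induction hob: 1.66 kW × 270 h = 448.2 kWh
refrigerator: Runtime = 2 h/week × 11 weeks = 22 h
refrigerator: 0.22 kW × 22 h = 4.84 kWh
box fan: Runtime = 24 h × 57 = 1368 h
box fan: 0.08 kW × 1368 h = 109.44 kWh
Total energy = 571.23 kWh
Cost = 571.23 × £0.36 = £205.64

£205.64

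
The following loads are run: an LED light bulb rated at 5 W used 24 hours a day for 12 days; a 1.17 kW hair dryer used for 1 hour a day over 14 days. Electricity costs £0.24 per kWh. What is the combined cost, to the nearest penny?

£4.28

LED light bulb: Runtime = 24 h × 12 = 288 h
LED light bulb: 0.005 kW × 288 h = 1.44 kWh
hair dryer: Runtime = 1 h/day × 14 days = 14 h
hair dryer: 1.17 kW × 14 h = 16.38 kWh
Total energy = 17.82 kWh
Cost = 17.82 × £0.24 = £4.28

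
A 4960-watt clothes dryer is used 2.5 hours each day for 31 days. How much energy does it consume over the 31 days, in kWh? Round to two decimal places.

384.40 kWh

Runtime = 2.5 h/day × 31 days = 77.5 h
Energy = 4.96 kW × 77.5 h = 384.4 kWh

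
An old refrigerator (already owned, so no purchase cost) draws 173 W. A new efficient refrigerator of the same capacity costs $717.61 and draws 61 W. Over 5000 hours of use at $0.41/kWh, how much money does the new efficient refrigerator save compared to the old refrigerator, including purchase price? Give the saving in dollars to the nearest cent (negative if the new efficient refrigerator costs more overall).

-$488.01

old refrigerator: $0.00 + (173/1000) kW × 5000 h × $0.41 = $0.00 + $354.65 = $354.65
new efficient refrigerator: $717.61 + (61/1000) kW × 5000 h × $0.41 = $717.61 + $125.05 = $842.66
Saving = $354.65 − $842.66 = −$488.01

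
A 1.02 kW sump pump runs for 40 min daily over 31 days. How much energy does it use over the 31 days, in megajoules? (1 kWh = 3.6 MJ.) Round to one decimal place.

75.9 MJ

Runtime = 40 min × 31 = 1240 min = 20.666666… h
Energy = 1.02 kW × 20.666666… h = 21.08 kWh
= 21.08 × 3.6 MJ = 75.9 MJ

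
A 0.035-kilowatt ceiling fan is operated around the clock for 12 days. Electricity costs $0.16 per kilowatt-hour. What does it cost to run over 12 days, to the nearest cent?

$1.61

Runtime = 24 h × 12 = 288 h
Energy = 0.035 kW × 288 h = 10.08 kWh
Cost = 10.08 kWh × $0.16/kWh = $1.61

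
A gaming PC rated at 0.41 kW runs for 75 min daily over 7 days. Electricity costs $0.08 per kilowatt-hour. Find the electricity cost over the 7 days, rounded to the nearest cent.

Runtime = 75 min × 7 = 525 min = 8.75 h
Energy = 0.41 kW × 8.75 h = 3.5875 kWh
Cost = 3.5875 kWh × $0.08/kWh = $0.29

$0.29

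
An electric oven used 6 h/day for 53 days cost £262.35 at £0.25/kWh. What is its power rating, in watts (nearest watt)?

3300 W

Energy = £262.35 ÷ £0.25/kWh = 1049.4 kWh
Runtime = 6 h/day × 53 days = 318 h
Power = 1049.4 kWh ÷ 318 h = 3.3 kW = 3300 W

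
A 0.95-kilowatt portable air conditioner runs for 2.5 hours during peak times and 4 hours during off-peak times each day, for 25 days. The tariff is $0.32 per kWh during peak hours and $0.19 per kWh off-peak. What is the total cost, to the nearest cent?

Peak energy = 0.95 kW × 2.5 h × 25 = 59.375 kWh
Off-peak energy = 0.95 kW × 4 h × 25 = 95 kWh
Cost = 59.375 × $0.32 + 95 × $0.19 = $19 + $18.05 = $37.05

$37.05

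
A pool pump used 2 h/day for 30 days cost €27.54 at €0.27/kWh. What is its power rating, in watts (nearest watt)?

1700 W

Energy = €27.54 ÷ €0.27/kWh = 102 kWh
Runtime = 2 h/day × 30 days = 60 h
Power = 102 kWh ÷ 60 h = 1.7 kW = 1700 W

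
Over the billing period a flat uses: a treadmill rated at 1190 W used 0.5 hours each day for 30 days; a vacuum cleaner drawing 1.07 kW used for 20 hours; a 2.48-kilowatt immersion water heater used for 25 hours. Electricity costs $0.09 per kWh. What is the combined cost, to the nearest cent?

treadmill: Runtime = 0.5 h/day × 30 days = 15 h
treadmill: 1.19 kW × 15 h = 17.85 kWh
vacuum cleaner: 1.07 kW × 20 h = 21.4 kWh
immersion water heater: 2.48 kW × 25 h = 62 kWh
Total energy = 101.25 kWh
Cost = 101.25 × $0.09 = $9.11

$9.11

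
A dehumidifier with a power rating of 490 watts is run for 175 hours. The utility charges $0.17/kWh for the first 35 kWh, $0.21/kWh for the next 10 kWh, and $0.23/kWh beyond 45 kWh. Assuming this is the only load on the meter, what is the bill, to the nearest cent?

Energy = 0.49 kW × 175 h = 85.75 kWh
Tier 1 (0–35 kWh): 35 × $0.17 = $5.95
Tier 2 (35–45 kWh): 10 × $0.21 = $2.1
Above 45 kWh: 40.75 × $0.23 = $9.3725
Bill = $17.42

$17.42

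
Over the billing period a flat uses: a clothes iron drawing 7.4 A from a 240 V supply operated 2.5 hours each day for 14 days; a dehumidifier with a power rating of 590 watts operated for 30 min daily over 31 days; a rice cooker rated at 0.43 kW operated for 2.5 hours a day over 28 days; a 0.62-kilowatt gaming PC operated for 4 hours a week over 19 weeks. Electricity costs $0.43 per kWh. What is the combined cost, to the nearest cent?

clothes iron: Power = 7.4 A × 240 V = 1776 W = 1.776 kW
clothes iron: Runtime = 2.5 h/day × 14 days = 35 h
clothes iron: 1.776 kW × 35 h = 62.16 kWh
dehumidifier: Runtime = 30 min × 31 = 930 min = 15.5 h
dehumidifier: 0.59 kW × 15.5 h = 9.145 kWh
rice cooker: Runtime = 2.5 h/day × 28 days = 70 h
rice cooker: 0.43 kW × 70 h = 30.1 kWh
gaming PC: Runtime = 4 h/week × 19 weeks = 76 h
gaming PC: 0.62 kW × 76 h = 47.12 kWh
Total energy = 148.525 kWh
Cost = 148.525 × $0.43 = $63.87

$63.87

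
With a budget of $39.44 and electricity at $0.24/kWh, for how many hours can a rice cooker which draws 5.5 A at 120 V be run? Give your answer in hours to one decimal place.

249.0 h

Power = 5.5 A × 120 V = 660 W = 0.66 kW
Energy available = $39.44 ÷ $0.24/kWh = 164.3333 kWh
Hours = 164.3333 kWh ÷ 0.66 kW = 249.0 h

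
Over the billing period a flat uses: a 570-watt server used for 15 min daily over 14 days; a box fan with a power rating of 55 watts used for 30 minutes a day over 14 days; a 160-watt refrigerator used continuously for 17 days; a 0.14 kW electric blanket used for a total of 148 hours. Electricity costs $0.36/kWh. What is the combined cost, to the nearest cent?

server: Runtime = 15 min × 14 = 210 min = 3.5 h
server: 0.57 kW × 3.5 h = 1.995 kWh
box fan: Runtime = 30 min × 14 = 420 min = 7 h
box fan: 0.055 kW × 7 h = 0.385 kWh
refrigerator: Runtime = 24 h × 17 = 408 h
refrigerator: 0.16 kW × 408 h = 65.28 kWh
electric blanket: 0.14 kW × 148 h = 20.72 kWh
Total energy = 88.38 kWh
Cost = 88.38 × $0.36 = $31.82

$31.82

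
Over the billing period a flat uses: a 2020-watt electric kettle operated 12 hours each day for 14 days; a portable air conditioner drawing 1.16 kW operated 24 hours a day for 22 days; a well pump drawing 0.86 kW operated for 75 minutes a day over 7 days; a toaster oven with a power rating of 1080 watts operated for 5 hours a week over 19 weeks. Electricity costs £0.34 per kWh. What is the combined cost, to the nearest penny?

electric kettle: Runtime = 12 h/day × 14 days = 168 h
electric kettle: 2.02 kW × 168 h = 339.36 kWh
portable air conditioner: Runtime = 24 h × 22 = 528 h
portable air conditioner: 1.16 kW × 528 h = 612.48 kWh
well pump: Runtime = 75 min × 7 = 525 min = 8.75 h
well pump: 0.86 kW × 8.75 h = 7.525 kWh
toaster oven: Runtime = 5 h/week × 19 weeks = 95 h
toaster oven: 1.08 kW × 95 h = 102.6 kWh
Total energy = 1061.965 kWh
Cost = 1061.965 × £0.34 = £361.07

£361.07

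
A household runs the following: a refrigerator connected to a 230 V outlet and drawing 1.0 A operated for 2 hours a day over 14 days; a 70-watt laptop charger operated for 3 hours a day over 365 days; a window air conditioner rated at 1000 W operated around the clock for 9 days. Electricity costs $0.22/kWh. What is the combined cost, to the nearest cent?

$65.80

refrigerator: Power = 1.0 A × 230 V = 230 W = 0.23 kW
refrigerator: Runtime = 2 h/day × 14 days = 28 h
refrigerator: 0.23 kW × 28 h = 6.44 kWh
laptop charger: Runtime = 3 h/day × 365 days = 1095 h
laptop charger: 0.07 kW × 1095 h = 76.65 kWh
window air conditioner: Runtime = 24 h × 9 = 216 h
window air conditioner: 1 kW × 216 h = 216 kWh
Total energy = 299.09 kWh
Cost = 299.09 × $0.22 = $65.80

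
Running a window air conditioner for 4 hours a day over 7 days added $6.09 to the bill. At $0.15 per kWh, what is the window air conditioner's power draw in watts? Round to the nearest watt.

1450 W

Energy = $6.09 ÷ $0.15/kWh = 40.6 kWh
Runtime = 4 h/day × 7 days = 28 h
Power = 40.6 kWh ÷ 28 h = 1.45 kW = 1450 W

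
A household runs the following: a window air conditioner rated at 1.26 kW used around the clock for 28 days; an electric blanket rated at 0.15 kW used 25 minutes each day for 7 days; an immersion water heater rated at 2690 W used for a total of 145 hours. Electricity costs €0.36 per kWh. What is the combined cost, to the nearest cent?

window air conditioner: Runtime = 24 h × 28 = 672 h
window air conditioner: 1.26 kW × 672 h = 846.72 kWh
electric blanket: Runtime = 25 min × 7 = 175 min = 2.916666… h
electric blanket: 0.15 kW × 2.916666… h = 0.4375 kWh
immersion water heater: 2.69 kW × 145 h = 390.05 kWh
Total energy = 1237.2075 kWh
Cost = 1237.2075 × €0.36 = €445.39

€445.39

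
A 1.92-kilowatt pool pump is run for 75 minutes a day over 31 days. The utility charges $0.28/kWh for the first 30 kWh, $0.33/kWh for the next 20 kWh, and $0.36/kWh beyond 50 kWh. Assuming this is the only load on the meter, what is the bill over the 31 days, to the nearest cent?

$23.78

Runtime = 75 min × 31 = 2325 min = 38.75 h
Energy = 1.92 kW × 38.75 h = 74.4 kWh
Tier 1 (0–30 kWh): 30 × $0.28 = $8.4
Tier 2 (30–50 kWh): 20 × $0.33 = $6.6
Above 50 kWh: 24.4 × $0.36 = $8.784
Bill = $23.78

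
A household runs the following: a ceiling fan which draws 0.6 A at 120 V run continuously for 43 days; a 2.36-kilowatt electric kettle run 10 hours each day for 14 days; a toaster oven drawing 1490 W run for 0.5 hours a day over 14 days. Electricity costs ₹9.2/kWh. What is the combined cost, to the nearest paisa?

ceiling fan: Power = 0.6 A × 120 V = 72 W = 0.072 kW
ceiling fan: Runtime = 24 h × 43 = 1032 h
ceiling fan: 0.072 kW × 1032 h = 74.304 kWh
electric kettle: Runtime = 10 h/day × 14 days = 140 h
electric kettle: 2.36 kW × 140 h = 330.4 kWh
toaster oven: Runtime = 0.5 h/day × 14 days = 7 h
toaster oven: 1.49 kW × 7 h = 10.43 kWh
Total energy = 415.134 kWh
Cost = 415.134 × ₹9.2 = ₹3819.23

₹3819.23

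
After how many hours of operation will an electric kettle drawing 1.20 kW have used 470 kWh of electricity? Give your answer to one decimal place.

Hours = 470 kWh ÷ 1.2 kW = 391.7 h

391.7 h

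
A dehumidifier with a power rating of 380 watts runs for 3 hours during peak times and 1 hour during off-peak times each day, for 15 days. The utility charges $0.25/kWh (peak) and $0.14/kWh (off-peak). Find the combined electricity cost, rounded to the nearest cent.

$5.07

Peak energy = 0.38 kW × 3 h × 15 = 17.1 kWh
Off-peak energy = 0.38 kW × 1 h × 15 = 5.7 kWh
Cost = 17.1 × $0.25 + 5.7 × $0.14 = $4.275 + $0.798 = $5.07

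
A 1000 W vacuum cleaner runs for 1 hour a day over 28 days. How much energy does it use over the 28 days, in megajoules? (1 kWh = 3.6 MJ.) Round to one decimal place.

Runtime = 1 h/day × 28 days = 28 h
Energy = 1 kW × 28 h = 28 kWh
= 28 × 3.6 MJ = 100.8 MJ

100.8 MJ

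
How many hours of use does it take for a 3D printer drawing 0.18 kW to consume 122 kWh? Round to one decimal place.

677.8 h

Hours = 122 kWh ÷ 0.18 kW = 677.8 h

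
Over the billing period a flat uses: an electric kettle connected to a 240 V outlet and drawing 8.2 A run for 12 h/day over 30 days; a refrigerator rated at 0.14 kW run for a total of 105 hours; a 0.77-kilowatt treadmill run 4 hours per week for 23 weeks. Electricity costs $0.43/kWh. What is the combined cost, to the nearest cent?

electric kettle: Power = 8.2 A × 240 V = 1968 W = 1.968 kW
electric kettle: Runtime = 12 h/day × 30 days = 360 h
electric kettle: 1.968 kW × 360 h = 708.48 kWh
refrigerator: 0.14 kW × 105 h = 14.7 kWh
treadmill: Runtime = 4 h/week × 23 weeks = 92 h
treadmill: 0.77 kW × 92 h = 70.84 kWh
Total energy = 794.02 kWh
Cost = 794.02 × $0.43 = $341.43

$341.43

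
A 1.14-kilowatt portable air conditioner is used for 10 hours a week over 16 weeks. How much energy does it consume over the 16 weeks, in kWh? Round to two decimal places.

182.40 kWh

Runtime = 10 h/week × 16 weeks = 160 h
Energy = 1.14 kW × 160 h = 182.4 kWh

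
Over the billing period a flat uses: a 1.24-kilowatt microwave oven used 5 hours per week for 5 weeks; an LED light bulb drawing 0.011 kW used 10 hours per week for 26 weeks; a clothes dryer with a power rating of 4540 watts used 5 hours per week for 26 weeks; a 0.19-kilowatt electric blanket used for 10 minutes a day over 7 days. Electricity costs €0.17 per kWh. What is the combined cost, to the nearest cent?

€106.13

microwave oven: Runtime = 5 h/week × 5 weeks = 25 h
microwave oven: 1.24 kW × 25 h = 31 kWh
LED light bulb: Runtime = 10 h/week × 26 weeks = 260 h
LED light bulb: 0.011 kW × 260 h = 2.86 kWh
clothes dryer: Runtime = 5 h/week × 26 weeks = 130 h
clothes dryer: 4.54 kW × 130 h = 590.2 kWh
electric blanket: Runtime = 10 min × 7 = 70 min = 1.166666… h
electric blanket: 0.19 kW × 1.166666… h = 0.221666… kWh
Total energy = 624.281666… kWh
Cost = 624.281666… × €0.17 = €106.13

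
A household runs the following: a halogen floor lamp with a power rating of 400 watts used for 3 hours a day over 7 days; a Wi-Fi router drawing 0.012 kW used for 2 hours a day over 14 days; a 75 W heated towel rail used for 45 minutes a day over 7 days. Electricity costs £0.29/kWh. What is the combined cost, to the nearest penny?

halogen floor lamp: Runtime = 3 h/day × 7 days = 21 h
halogen floor lamp: 0.4 kW × 21 h = 8.4 kWh
Wi-Fi router: Runtime = 2 h/day × 14 days = 28 h
Wi-Fi router: 0.012 kW × 28 h = 0.336 kWh
heated towel rail: Runtime = 45 min × 7 = 315 min = 5.25 h
heated towel rail: 0.075 kW × 5.25 h = 0.39375 kWh
Total energy = 9.12975 kWh
Cost = 9.12975 × £0.29 = £2.65

£2.65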